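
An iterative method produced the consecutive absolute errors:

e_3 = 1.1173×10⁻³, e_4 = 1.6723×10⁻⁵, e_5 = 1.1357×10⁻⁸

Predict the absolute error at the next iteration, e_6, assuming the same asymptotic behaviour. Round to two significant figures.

First estimate the order: p ≈ ln(e_5/e_4) / ln(e_4/e_3) = ln(1.1357×10⁻⁸/1.6723×10⁻⁵)/ln(1.6723×10⁻⁵/1.1173×10⁻³) = ln(0.000679125)/ln(0.0149673) ≈ 1.7361.
Then e_6 ≈ e_5·(e_5/e_4)^p = 1.1357×10⁻⁸·(0.000679125)^1.7361 = 1.1357×10⁻⁸·3.1619e-06 ≈ 3.591e-14.

3.6e-14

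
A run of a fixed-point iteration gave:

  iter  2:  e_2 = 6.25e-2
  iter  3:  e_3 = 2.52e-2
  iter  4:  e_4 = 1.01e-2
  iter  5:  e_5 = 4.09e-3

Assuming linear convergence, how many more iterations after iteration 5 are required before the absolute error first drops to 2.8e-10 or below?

19

Rate ρ ≈ e_5/e_4 = 4.09e-3/1.01e-2 = 0.4050.
After j more steps, e_{5+j} ≈ 4.09e-3·ρ^j; need ρ^j ≤ 2.8e-10/4.09e-3 = 6.84597e-08.
j ≥ ln(6.84597e-08)/ln(0.4050) = -16.4970/-0.90387 = 18.252.
So 19 more iterations are needed.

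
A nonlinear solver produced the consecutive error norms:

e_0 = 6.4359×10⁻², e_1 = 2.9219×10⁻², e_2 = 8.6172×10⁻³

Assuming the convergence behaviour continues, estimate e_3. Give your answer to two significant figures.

First estimate the order: p ≈ ln(e_2/e_1) / ln(e_1/e_0) = ln(8.6172×10⁻³/2.9219×10⁻²)/ln(2.9219×10⁻²/6.4359×10⁻²) = ln(0.294918)/ln(0.454) ≈ 1.5463.
Then e_3 ≈ e_2·(e_2/e_1)^p = 8.6172×10⁻³·(0.294918)^1.5463 = 8.6172×10⁻³·0.151356 ≈ 0.001304.

1.3e-3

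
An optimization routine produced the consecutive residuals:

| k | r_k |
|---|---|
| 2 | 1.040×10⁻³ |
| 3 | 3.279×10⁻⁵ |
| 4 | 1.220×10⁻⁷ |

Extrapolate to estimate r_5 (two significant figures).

1.4e-11

First estimate the order: p ≈ ln(r_4/r_3) / ln(r_3/r_2) = ln(1.220×10⁻⁷/3.279×10⁻⁵)/ln(3.279×10⁻⁵/1.040×10⁻³) = ln(0.00372065)/ln(0.0315288) ≈ 1.6182.
Then r_5 ≈ r_4·(r_4/r_3)^p = 1.220×10⁻⁷·(0.00372065)^1.6182 = 1.220×10⁻⁷·0.000117159 ≈ 1.429e-11.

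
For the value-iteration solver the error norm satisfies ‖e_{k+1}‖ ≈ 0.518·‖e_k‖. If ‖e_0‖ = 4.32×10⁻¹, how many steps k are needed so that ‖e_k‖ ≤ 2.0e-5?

16

After k steps, ‖e_k‖ ≈ 4.32×10⁻¹·0.518^k.
Need 0.518^k ≤ 2.0e-5/4.32×10⁻¹ = 4.62963e-05.
k ≥ ln(4.62963e-05)/ln(0.518) = -9.9804/-0.65778 = 15.173.
Smallest integer k = 16.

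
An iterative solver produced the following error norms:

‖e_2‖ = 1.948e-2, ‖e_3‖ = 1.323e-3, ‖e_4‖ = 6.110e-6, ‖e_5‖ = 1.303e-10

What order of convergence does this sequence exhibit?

Consecutive ratios: ‖e_5‖/‖e_4‖ = 1.303e-10/6.110e-6 = 2.13257e-05, ‖e_4‖/‖e_3‖ = 6.110e-6/1.323e-3 = 0.00461829.
p ≈ ln(2.13257e-05)/ln(0.00461829) = -10.7556/-5.3777 ≈ 2.00.
So the convergence is quadratic (order 2).

2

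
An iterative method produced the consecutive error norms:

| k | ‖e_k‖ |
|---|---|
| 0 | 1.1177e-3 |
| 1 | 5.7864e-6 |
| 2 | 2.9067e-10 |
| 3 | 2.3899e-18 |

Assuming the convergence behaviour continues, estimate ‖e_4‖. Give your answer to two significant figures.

First estimate the order: p ≈ ln(‖e_3‖/‖e_2‖) / ln(‖e_2‖/‖e_1‖) = ln(2.3899e-18/2.9067e-10)/ln(2.9067e-10/5.7864e-6) = ln(8.22204e-09)/ln(5.02333e-05) ≈ 1.8807.
Then ‖e_4‖ ≈ ‖e_3‖·(‖e_3‖/‖e_2‖)^p = 2.3899e-18·(8.22204e-09)^1.8807 = 2.3899e-18·6.2302e-16 ≈ 1.489e-33.

1.5e-33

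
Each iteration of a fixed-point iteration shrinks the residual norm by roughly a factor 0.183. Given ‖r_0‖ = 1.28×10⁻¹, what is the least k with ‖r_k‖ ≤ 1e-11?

14

After k steps, ‖r_k‖ ≈ 1.28×10⁻¹·0.183^k.
Need 0.183^k ≤ 1e-11/1.28×10⁻¹ = 7.8125e-11.
k ≥ ln(7.8125e-11)/ln(0.183) = -23.2727/-1.69827 = 13.704.
Smallest integer k = 14.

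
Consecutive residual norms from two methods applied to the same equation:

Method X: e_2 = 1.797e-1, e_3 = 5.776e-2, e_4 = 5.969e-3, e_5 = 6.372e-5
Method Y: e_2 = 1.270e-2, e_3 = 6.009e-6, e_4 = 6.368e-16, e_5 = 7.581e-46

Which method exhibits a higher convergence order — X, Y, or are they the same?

Method X: p ≈ ln(6.372e-5/5.969e-3)/ln(5.969e-3/5.776e-2) ≈ 2.00.
Method Y: p ≈ ln(7.581e-46/6.368e-16)/ln(6.368e-16/6.009e-6) ≈ 3.00.
Method Y has the higher order (≈3.0 vs ≈2.0).

Y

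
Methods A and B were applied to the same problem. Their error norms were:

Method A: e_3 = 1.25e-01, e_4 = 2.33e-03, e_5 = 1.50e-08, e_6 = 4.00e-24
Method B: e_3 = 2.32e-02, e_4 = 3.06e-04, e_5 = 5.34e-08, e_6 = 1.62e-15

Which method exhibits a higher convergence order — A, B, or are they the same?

A

Method A: p ≈ ln(4.00e-24/1.50e-08)/ln(1.50e-08/2.33e-03) ≈ 3.00.
Method B: p ≈ ln(1.62e-15/5.34e-08)/ln(5.34e-08/3.06e-04) ≈ 2.00.
Method A has the higher order (≈3.0 vs ≈2.0).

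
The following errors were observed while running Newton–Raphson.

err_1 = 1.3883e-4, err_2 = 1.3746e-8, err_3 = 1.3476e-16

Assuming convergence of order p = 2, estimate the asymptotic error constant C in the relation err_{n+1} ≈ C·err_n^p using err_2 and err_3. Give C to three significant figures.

C ≈ err_3 / err_2^2
  = 1.3476e-16 / (1.3746e-8)^2
  = 1.3476e-16 / 1.88953e-16 ≈ 0.7132

0.713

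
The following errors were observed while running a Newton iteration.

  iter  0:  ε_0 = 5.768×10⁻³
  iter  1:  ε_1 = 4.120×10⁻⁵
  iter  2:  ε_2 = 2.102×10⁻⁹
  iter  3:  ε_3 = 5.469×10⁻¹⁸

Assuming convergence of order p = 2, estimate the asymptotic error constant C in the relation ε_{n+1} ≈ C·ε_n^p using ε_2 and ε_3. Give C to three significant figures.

1.24

C ≈ ε_3 / ε_2^2
  = 5.469×10⁻¹⁸ / (2.102×10⁻⁹)^2
  = 5.469×10⁻¹⁸ / 4.4184e-18 ≈ 1.2378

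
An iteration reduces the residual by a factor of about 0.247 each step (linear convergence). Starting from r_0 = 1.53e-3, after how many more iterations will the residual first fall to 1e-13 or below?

17

After k steps, r_k ≈ 1.53e-3·0.247^k.
Need 0.247^k ≤ 1e-13/1.53e-3 = 6.53595e-11.
k ≥ ln(6.53595e-11)/ln(0.247) = -23.4511/-1.39837 = 16.770.
Smallest integer k = 17.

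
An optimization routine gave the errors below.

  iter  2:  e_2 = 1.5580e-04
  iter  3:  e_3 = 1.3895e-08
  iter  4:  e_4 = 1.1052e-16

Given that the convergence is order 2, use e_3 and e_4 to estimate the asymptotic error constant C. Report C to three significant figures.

C ≈ e_4 / e_3^2
  = 1.1052e-16 / (1.3895e-08)^2
  = 1.1052e-16 / 1.93071e-16 ≈ 0.57243

0.572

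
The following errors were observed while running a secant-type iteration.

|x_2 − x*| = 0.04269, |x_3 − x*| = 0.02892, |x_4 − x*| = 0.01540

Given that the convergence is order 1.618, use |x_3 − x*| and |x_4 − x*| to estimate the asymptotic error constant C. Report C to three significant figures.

4.76

C ≈ |x_4 − x*| / |x_3 − x*|^1.618
  = 0.01540 / (0.02892)^1.618
  = 0.01540 / 0.00323757 ≈ 4.7567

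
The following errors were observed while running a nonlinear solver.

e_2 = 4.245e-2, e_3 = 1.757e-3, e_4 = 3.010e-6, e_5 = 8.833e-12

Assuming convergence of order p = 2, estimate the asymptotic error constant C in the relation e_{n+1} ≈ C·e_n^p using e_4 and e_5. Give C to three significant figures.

0.975

C ≈ e_5 / e_4^2
  = 8.833e-12 / (3.010e-6)^2
  = 8.833e-12 / 9.0601e-12 ≈ 0.97493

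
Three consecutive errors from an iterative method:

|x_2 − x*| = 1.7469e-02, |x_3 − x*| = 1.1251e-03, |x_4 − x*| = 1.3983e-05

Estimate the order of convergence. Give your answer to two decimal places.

p ≈ ln(|x_4 − x*|/|x_3 − x*|) / ln(|x_3 − x*|/|x_2 − x*|)
  = ln(1.3983e-05/1.1251e-03) / ln(1.1251e-03/1.7469e-02)
  = ln(0.0124282) / ln(0.0644055)
  = -4.38779 / -2.74256 ≈ 1.59989

1.60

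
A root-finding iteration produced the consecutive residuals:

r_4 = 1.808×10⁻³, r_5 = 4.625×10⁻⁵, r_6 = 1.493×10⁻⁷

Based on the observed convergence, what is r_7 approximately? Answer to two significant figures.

1.9e-11

First estimate the order: p ≈ ln(r_6/r_5) / ln(r_5/r_4) = ln(1.493×10⁻⁷/4.625×10⁻⁵)/ln(4.625×10⁻⁵/1.808×10⁻³) = ln(0.00322811)/ln(0.0255808) ≈ 1.5646.
Then r_7 ≈ r_6·(r_6/r_5)^p = 1.493×10⁻⁷·(0.00322811)^1.5646 = 1.493×10⁻⁷·0.000126619 ≈ 1.89e-11.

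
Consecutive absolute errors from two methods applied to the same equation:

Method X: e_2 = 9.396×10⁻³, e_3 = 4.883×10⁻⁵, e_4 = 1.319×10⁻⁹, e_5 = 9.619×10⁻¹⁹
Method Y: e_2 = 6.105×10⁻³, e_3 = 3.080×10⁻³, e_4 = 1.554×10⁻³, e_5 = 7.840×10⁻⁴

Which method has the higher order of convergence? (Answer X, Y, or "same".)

Method X: p ≈ ln(9.619×10⁻¹⁹/1.319×10⁻⁹)/ln(1.319×10⁻⁹/4.883×10⁻⁵) ≈ 2.00.
Method Y: p ≈ ln(7.840×10⁻⁴/1.554×10⁻³)/ln(1.554×10⁻³/3.080×10⁻³) ≈ 1.00.
Method X has the higher order (≈2.0 vs ≈1.0).

X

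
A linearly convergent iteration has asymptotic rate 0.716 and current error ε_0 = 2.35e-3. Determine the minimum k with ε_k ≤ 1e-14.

After k steps, ε_k ≈ 2.35e-3·0.716^k.
Need 0.716^k ≤ 1e-14/2.35e-3 = 4.25532e-12.
k ≥ ln(4.25532e-12)/ln(0.716) = -26.1829/-0.33408 = 78.373.
Smallest integer k = 79.

79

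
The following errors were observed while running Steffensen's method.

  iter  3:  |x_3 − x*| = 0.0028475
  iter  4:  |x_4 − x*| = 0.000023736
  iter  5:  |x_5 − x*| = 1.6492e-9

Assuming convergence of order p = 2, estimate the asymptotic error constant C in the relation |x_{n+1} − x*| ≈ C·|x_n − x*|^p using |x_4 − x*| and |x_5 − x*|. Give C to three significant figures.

2.93

C ≈ |x_5 − x*| / |x_4 − x*|^2
  = 1.6492e-9 / (0.000023736)^2
  = 1.6492e-9 / 5.63398e-10 ≈ 2.9272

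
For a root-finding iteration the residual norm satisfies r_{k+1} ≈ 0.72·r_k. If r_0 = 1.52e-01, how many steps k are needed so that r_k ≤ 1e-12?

79

After k steps, r_k ≈ 1.52e-01·0.72^k.
Need 0.72^k ≤ 1e-12/1.52e-01 = 6.57895e-12.
k ≥ ln(6.57895e-12)/ln(0.72) = -25.7471/-0.32850 = 78.378.
Smallest integer k = 79.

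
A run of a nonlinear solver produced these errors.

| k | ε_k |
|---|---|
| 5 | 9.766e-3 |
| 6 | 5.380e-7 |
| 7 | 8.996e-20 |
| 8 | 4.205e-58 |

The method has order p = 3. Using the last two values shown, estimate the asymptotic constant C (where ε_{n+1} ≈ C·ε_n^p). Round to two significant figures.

0.58

C ≈ ε_8 / ε_7^3
  = 4.205e-58 / (8.996e-20)^3
  = 4.205e-58 / 7.28028e-58 ≈ 0.57759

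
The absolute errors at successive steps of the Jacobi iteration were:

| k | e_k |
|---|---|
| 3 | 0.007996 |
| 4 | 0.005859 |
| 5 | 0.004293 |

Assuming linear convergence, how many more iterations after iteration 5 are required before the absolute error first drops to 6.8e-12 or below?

Rate ρ ≈ e_5/e_4 = 0.004293/0.005859 = 0.7327.
After j more steps, e_{5+j} ≈ 0.004293·ρ^j; need ρ^j ≤ 6.8e-12/0.004293 = 1.58397e-09.
j ≥ ln(1.58397e-09)/ln(0.7327) = -20.2633/-0.31102 = 65.151.
So 66 more iterations are needed.

66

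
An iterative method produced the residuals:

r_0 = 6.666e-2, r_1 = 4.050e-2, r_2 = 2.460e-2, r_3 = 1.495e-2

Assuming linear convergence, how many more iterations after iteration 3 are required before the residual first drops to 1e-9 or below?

34

Rate ρ ≈ r_3/r_2 = 1.495e-2/2.460e-2 = 0.6077.
After j more steps, r_{3+j} ≈ 1.495e-2·ρ^j; need ρ^j ≤ 1e-9/1.495e-2 = 6.68896e-08.
j ≥ ln(6.68896e-08)/ln(0.6077) = -16.5202/-0.49807 = 33.168.
So 34 more iterations are needed.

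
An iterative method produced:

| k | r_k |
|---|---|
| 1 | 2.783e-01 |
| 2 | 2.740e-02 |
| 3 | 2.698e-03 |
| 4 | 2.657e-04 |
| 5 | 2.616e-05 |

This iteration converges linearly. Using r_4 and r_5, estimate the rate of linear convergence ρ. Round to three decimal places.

ρ ≈ r_5/r_4 = 2.616e-05/2.657e-04 = 0.09846

0.098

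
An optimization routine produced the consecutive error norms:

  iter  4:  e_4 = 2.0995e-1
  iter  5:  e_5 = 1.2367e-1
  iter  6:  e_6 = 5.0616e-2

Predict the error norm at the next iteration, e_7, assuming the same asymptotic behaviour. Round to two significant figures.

1.1e-2

First estimate the order: p ≈ ln(e_6/e_5) / ln(e_5/e_4) = ln(5.0616e-2/1.2367e-1)/ln(1.2367e-1/2.0995e-1) = ln(0.409283)/ln(0.589045) ≈ 1.6879.
Then e_7 ≈ e_6·(e_6/e_5)^p = 5.0616e-2·(0.409283)^1.6879 = 5.0616e-2·0.221378 ≈ 0.01121.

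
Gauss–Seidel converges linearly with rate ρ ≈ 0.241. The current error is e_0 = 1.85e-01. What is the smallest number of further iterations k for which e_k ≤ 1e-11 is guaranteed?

After k steps, e_k ≈ 1.85e-01·0.241^k.
Need 0.241^k ≤ 1e-11/1.85e-01 = 5.40541e-11.
k ≥ ln(5.40541e-11)/ln(0.241) = -23.6410/-1.42296 = 16.614.
Smallest integer k = 17.

17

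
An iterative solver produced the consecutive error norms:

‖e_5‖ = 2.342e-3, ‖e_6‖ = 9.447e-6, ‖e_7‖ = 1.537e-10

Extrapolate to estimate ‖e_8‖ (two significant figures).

First estimate the order: p ≈ ln(‖e_7‖/‖e_6‖) / ln(‖e_6‖/‖e_5‖) = ln(1.537e-10/9.447e-6)/ln(9.447e-6/2.342e-3) = ln(1.62697e-05)/ln(0.00403373) ≈ 2.0000.
Then ‖e_8‖ ≈ ‖e_7‖·(‖e_7‖/‖e_6‖)^p = 1.537e-10·(1.62697e-05)^2.0000 = 1.537e-10·2.64703e-10 ≈ 4.068e-20.

4.1e-20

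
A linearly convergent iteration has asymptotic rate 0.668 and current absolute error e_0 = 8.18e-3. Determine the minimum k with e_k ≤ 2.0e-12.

55

After k steps, e_k ≈ 8.18e-3·0.668^k.
Need 0.668^k ≤ 2.0e-12/8.18e-3 = 2.44499e-10.
k ≥ ln(2.44499e-10)/ln(0.668) = -22.1318/-0.40347 = 54.854.
Smallest integer k = 55.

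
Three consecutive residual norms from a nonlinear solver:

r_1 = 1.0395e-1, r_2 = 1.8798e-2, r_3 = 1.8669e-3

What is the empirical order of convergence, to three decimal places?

1.350

p ≈ ln(r_3/r_2) / ln(r_2/r_1)
  = ln(1.8669e-3/1.8798e-2) / ln(1.8798e-2/1.0395e-1)
  = ln(0.0993138) / ln(0.180837)
  = -2.309471 / -1.710159 ≈ 1.350442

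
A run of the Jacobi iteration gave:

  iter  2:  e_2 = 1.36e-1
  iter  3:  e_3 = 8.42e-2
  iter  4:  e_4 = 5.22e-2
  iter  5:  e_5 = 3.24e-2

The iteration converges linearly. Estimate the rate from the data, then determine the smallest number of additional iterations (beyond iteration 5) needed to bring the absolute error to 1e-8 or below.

Rate ρ ≈ e_5/e_4 = 3.24e-2/5.22e-2 = 0.6207.
After j more steps, e_{5+j} ≈ 3.24e-2·ρ^j; need ρ^j ≤ 1e-8/3.24e-2 = 3.08642e-07.
j ≥ ln(3.08642e-07)/ln(0.6207) = -14.9911/-0.47691 = 31.434.
So 32 more iterations are needed.

32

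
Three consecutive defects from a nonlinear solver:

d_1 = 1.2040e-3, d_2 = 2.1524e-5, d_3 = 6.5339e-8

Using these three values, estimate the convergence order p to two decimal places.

1.44

p ≈ ln(d_3/d_2) / ln(d_2/d_1)
  = ln(6.5339e-8/2.1524e-5) / ln(2.1524e-5/1.2040e-3)
  = ln(0.00303563) / ln(0.0178771)
  = -5.79734 / -4.02423 ≈ 1.44061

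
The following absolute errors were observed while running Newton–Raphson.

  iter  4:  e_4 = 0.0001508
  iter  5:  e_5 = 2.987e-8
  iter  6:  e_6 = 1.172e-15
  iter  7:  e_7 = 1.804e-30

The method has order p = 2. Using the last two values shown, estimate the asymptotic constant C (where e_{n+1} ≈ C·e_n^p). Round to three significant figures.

C ≈ e_7 / e_6^2
  = 1.804e-30 / (1.172e-15)^2
  = 1.804e-30 / 1.37358e-30 ≈ 1.3134

1.31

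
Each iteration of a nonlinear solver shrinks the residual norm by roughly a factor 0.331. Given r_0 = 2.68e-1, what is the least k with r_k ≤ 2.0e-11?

22

After k steps, r_k ≈ 2.68e-1·0.331^k.
Need 0.331^k ≤ 2.0e-11/2.68e-1 = 7.46269e-11.
k ≥ ln(7.46269e-11)/ln(0.331) = -23.3185/-1.10564 = 21.090.
Smallest integer k = 22.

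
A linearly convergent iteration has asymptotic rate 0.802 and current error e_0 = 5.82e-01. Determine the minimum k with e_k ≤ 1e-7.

After k steps, e_k ≈ 5.82e-01·0.802^k.
Need 0.802^k ≤ 1e-7/5.82e-01 = 1.71821e-07.
k ≥ ln(1.71821e-07)/ln(0.802) = -15.5768/-0.22065 = 70.595.
Smallest integer k = 71.

71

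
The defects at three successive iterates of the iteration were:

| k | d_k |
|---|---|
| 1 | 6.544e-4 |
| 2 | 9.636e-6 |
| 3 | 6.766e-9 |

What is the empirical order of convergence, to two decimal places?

1.72

p ≈ ln(d_3/d_2) / ln(d_2/d_1)
  = ln(6.766e-9/9.636e-6) / ln(9.636e-6/6.544e-4)
  = ln(0.000702159) / ln(0.0147249)
  = -7.26135 / -4.21822 ≈ 1.72143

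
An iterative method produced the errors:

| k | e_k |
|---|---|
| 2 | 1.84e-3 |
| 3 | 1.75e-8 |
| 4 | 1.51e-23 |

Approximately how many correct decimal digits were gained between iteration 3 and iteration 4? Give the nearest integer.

Digits gained ≈ log₁₀(e_3/e_4) = log₁₀(1.75e-8/1.51e-23) = log₁₀(1.15894e+15) ≈ 15.064.

15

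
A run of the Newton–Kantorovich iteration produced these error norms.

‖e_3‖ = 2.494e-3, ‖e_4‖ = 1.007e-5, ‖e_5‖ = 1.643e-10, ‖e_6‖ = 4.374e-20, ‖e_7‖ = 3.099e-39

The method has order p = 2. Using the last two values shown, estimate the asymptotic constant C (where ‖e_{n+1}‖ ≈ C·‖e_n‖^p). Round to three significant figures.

1.62

C ≈ ‖e_7‖ / ‖e_6‖^2
  = 3.099e-39 / (4.374e-20)^2
  = 3.099e-39 / 1.91319e-39 ≈ 1.6198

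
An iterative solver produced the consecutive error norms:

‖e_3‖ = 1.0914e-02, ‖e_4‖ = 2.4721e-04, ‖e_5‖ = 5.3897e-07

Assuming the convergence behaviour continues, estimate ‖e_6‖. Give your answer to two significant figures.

First estimate the order: p ≈ ln(‖e_5‖/‖e_4‖) / ln(‖e_4‖/‖e_3‖) = ln(5.3897e-07/2.4721e-04)/ln(2.4721e-04/1.0914e-02) = ln(0.00218021)/ln(0.0226507) ≈ 1.6180.
Then ‖e_6‖ ≈ ‖e_5‖·(‖e_5‖/‖e_4‖)^p = 5.3897e-07·(0.00218021)^1.6180 = 5.3897e-07·4.93958e-05 ≈ 2.662e-11.

2.7e-11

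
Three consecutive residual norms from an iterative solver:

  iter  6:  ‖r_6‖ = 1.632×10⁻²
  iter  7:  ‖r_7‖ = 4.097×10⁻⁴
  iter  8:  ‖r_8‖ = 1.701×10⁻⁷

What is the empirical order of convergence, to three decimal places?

p ≈ ln(‖r_8‖/‖r_7‖) / ln(‖r_7‖/‖r_6‖)
  = ln(1.701×10⁻⁷/4.097×10⁻⁴) / ln(4.097×10⁻⁴/1.632×10⁻²)
  = ln(0.000415182) / ln(0.0251042)
  = -7.786794 / -3.684720 ≈ 2.113266

2.113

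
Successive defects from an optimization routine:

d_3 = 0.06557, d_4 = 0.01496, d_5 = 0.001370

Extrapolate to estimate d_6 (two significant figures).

2.9e-5

First estimate the order: p ≈ ln(d_5/d_4) / ln(d_4/d_3) = ln(0.001370/0.01496)/ln(0.01496/0.06557) = ln(0.0915775)/ln(0.228153) ≈ 1.6177.
Then d_6 ≈ d_5·(d_5/d_4)^p = 0.001370·(0.0915775)^1.6177 = 0.001370·0.0209163 ≈ 2.866e-05.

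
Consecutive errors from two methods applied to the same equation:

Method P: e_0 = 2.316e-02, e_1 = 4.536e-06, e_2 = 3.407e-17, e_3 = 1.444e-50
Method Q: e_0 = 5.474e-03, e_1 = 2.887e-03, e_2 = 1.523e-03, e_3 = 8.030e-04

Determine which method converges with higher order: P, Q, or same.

P

Method P: p ≈ ln(1.444e-50/3.407e-17)/ln(3.407e-17/4.536e-06) ≈ 3.00.
Method Q: p ≈ ln(8.030e-04/1.523e-03)/ln(1.523e-03/2.887e-03) ≈ 1.00.
Method P has the higher order (≈3.0 vs ≈1.0).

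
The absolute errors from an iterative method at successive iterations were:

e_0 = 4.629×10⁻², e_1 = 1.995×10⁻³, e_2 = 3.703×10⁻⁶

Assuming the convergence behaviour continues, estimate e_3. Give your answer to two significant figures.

1.3e-11

First estimate the order: p ≈ ln(e_2/e_1) / ln(e_1/e_0) = ln(3.703×10⁻⁶/1.995×10⁻³)/ln(1.995×10⁻³/4.629×10⁻²) = ln(0.00185614)/ln(0.0430979) ≈ 2.0002.
Then e_3 ≈ e_2·(e_2/e_1)^p = 3.703×10⁻⁶·(0.00185614)^2.0002 = 3.703×10⁻⁶·3.44092e-06 ≈ 1.274e-11.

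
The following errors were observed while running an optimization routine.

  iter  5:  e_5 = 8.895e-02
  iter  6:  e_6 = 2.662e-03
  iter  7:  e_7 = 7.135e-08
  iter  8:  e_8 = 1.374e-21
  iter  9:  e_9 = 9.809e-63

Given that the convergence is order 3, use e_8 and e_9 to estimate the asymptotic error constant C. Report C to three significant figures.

C ≈ e_9 / e_8^3
  = 9.809e-63 / (1.374e-21)^3
  = 9.809e-63 / 2.59394e-63 ≈ 3.7815

3.78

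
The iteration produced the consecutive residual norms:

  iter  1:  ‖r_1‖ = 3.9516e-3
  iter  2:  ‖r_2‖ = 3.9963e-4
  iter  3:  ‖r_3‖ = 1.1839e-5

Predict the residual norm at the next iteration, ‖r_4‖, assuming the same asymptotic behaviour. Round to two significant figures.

5.3e-8

First estimate the order: p ≈ ln(‖r_3‖/‖r_2‖) / ln(‖r_2‖/‖r_1‖) = ln(1.1839e-5/3.9963e-4)/ln(3.9963e-4/3.9516e-3) = ln(0.0296249)/ln(0.101131) ≈ 1.5358.
Then ‖r_4‖ ≈ ‖r_3‖·(‖r_3‖/‖r_2‖)^p = 1.1839e-5·(0.0296249)^1.5358 = 1.1839e-5·0.00449542 ≈ 5.322e-08.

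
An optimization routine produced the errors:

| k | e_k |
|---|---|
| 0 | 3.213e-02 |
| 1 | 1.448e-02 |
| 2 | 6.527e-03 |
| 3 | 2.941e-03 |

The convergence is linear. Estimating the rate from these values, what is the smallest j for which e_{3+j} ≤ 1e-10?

Rate ρ ≈ e_3/e_2 = 2.941e-03/6.527e-03 = 0.4506.
After j more steps, e_{3+j} ≈ 2.941e-03·ρ^j; need ρ^j ≤ 1e-10/2.941e-03 = 3.4002e-08.
j ≥ ln(3.4002e-08)/ln(0.4506) = -17.1968/-0.79718 = 21.572.
So 22 more iterations are needed.

22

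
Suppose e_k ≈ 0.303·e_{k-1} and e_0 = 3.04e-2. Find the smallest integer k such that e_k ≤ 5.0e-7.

10

After k steps, e_k ≈ 3.04e-2·0.303^k.
Need 0.303^k ≤ 5.0e-7/3.04e-2 = 1.64474e-05.
k ≥ ln(1.64474e-05)/ln(0.303) = -11.0153/-1.19402 = 9.225.
Smallest integer k = 10.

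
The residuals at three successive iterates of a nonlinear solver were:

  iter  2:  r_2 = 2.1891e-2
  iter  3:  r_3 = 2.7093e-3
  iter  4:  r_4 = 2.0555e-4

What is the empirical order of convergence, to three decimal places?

p ≈ ln(r_4/r_3) / ln(r_3/r_2)
  = ln(2.0555e-4/2.7093e-3) / ln(2.7093e-3/2.1891e-2)
  = ln(0.0758683) / ln(0.123763)
  = -2.578756 / -2.089387 ≈ 1.234217

1.234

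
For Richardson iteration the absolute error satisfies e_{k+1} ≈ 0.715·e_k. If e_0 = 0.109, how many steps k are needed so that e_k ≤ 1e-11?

69

After k steps, e_k ≈ 0.109·0.715^k.
Need 0.715^k ≤ 1e-11/0.109 = 9.17431e-11.
k ≥ ln(9.17431e-11)/ln(0.715) = -23.1120/-0.33547 = 68.894.
Smallest integer k = 69.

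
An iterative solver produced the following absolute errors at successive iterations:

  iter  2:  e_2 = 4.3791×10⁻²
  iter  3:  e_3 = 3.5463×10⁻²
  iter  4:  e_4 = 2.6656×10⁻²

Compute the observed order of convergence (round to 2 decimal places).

p ≈ ln(e_4/e_3) / ln(e_3/e_2)
  = ln(2.6656×10⁻²/3.5463×10⁻²) / ln(3.5463×10⁻²/4.3791×10⁻²)
  = ln(0.751657) / ln(0.809824)
  = -0.28548 / -0.21094 ≈ 1.35337

1.35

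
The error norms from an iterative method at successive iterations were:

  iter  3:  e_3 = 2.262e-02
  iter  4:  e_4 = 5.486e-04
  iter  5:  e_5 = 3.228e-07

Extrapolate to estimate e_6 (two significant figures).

First estimate the order: p ≈ ln(e_5/e_4) / ln(e_4/e_3) = ln(3.228e-07/5.486e-04)/ln(5.486e-04/2.262e-02) = ln(0.000588407)/ln(0.0242529) ≈ 1.9999.
Then e_6 ≈ e_5·(e_5/e_4)^p = 3.228e-07·(0.000588407)^1.9999 = 3.228e-07·3.4648e-07 ≈ 1.118e-13.

1.1e-13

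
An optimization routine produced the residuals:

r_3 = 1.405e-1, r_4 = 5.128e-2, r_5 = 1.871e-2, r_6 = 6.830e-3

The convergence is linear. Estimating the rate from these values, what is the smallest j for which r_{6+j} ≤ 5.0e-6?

8

Rate ρ ≈ r_6/r_5 = 6.830e-3/1.871e-2 = 0.3650.
After j more steps, r_{6+j} ≈ 6.830e-3·ρ^j; need ρ^j ≤ 5.0e-6/6.830e-3 = 0.000732064.
j ≥ ln(0.000732064)/ln(0.3650) = -7.2196/-1.00786 = 7.163.
So 8 more iterations are needed.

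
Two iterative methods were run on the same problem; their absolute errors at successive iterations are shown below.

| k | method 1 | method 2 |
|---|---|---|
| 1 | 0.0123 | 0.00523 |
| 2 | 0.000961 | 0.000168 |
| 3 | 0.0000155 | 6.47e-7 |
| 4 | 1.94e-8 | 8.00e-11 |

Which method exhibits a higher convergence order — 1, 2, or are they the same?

same

Method 1: p ≈ ln(1.94e-8/0.0000155)/ln(0.0000155/0.000961) ≈ 1.62.
Method 2: p ≈ ln(8.00e-11/6.47e-7)/ln(6.47e-7/0.000168) ≈ 1.62.
Both orders ≈ 1.6 — effectively the same.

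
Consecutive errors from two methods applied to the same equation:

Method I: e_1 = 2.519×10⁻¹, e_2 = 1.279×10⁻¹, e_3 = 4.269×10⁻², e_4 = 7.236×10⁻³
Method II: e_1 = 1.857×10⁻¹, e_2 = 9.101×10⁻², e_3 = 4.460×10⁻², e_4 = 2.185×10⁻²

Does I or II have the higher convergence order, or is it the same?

I

Method I: p ≈ ln(7.236×10⁻³/4.269×10⁻²)/ln(4.269×10⁻²/1.279×10⁻¹) ≈ 1.62.
Method II: p ≈ ln(2.185×10⁻²/4.460×10⁻²)/ln(4.460×10⁻²/9.101×10⁻²) ≈ 1.00.
Method I has the higher order (≈1.6 vs ≈1.0).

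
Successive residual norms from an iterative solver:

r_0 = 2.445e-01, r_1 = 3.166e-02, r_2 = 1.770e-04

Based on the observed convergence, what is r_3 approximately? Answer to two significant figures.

3.4e-10

First estimate the order: p ≈ ln(r_2/r_1) / ln(r_1/r_0) = ln(1.770e-04/3.166e-02)/ln(3.166e-02/2.445e-01) = ln(0.00559065)/ln(0.129489) ≈ 2.5373.
Then r_3 ≈ r_2·(r_2/r_1)^p = 1.770e-04·(0.00559065)^2.5373 = 1.770e-04·1.92591e-06 ≈ 3.409e-10.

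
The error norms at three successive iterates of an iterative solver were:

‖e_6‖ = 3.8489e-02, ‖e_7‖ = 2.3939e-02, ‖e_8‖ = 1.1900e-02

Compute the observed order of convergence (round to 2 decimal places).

1.47

p ≈ ln(‖e_8‖/‖e_7‖) / ln(‖e_7‖/‖e_6‖)
  = ln(1.1900e-02/2.3939e-02) / ln(2.3939e-02/3.8489e-02)
  = ln(0.497097) / ln(0.62197)
  = -0.69897 / -0.47486 ≈ 1.47195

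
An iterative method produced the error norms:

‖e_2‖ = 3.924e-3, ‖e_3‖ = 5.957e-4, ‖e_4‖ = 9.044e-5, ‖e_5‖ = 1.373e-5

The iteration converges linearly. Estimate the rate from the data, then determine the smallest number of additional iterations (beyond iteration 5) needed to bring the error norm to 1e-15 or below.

13

Rate ρ ≈ ‖e_5‖/‖e_4‖ = 1.373e-5/9.044e-5 = 0.1518.
After j more steps, ‖e_{5+j}‖ ≈ 1.373e-5·ρ^j; need ρ^j ≤ 1e-15/1.373e-5 = 7.28332e-11.
j ≥ ln(7.28332e-11)/ln(0.1518) = -23.3428/-1.88519 = 12.382.
So 13 more iterations are needed.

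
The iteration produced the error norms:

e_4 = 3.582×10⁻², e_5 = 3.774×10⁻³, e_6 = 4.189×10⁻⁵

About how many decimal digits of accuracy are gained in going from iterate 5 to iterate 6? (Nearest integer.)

2

Digits gained ≈ log₁₀(e_5/e_6) = log₁₀(3.774×10⁻³/4.189×10⁻⁵) = log₁₀(90.0931) ≈ 1.955.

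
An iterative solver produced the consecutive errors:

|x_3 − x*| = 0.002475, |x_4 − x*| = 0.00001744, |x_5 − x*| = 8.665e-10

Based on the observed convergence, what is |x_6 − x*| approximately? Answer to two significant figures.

2.1e-18

First estimate the order: p ≈ ln(|x_5 − x*|/|x_4 − x*|) / ln(|x_4 − x*|/|x_3 − x*|) = ln(8.665e-10/0.00001744)/ln(0.00001744/0.002475) = ln(4.96846e-05)/ln(0.00704646) ≈ 1.9999.
Then |x_6 − x*| ≈ |x_5 − x*|·(|x_5 − x*|/|x_4 − x*|)^p = 8.665e-10·(4.96846e-05)^1.9999 = 8.665e-10·2.47101e-09 ≈ 2.141e-18.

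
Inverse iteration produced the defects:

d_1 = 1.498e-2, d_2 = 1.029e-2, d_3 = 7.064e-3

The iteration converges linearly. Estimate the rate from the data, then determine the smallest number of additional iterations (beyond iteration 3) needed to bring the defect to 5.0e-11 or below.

Rate ρ ≈ d_3/d_2 = 7.064e-3/1.029e-2 = 0.6865.
After j more steps, d_{3+j} ≈ 7.064e-3·ρ^j; need ρ^j ≤ 5.0e-11/7.064e-3 = 7.07814e-09.
j ≥ ln(7.07814e-09)/ln(0.6865) = -18.7663/-0.37615 = 49.890.
So 50 more iterations are needed.

50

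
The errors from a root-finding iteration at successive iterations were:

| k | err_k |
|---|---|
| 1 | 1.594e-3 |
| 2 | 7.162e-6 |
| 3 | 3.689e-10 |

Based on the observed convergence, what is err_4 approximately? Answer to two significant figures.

5.4e-18

First estimate the order: p ≈ ln(err_3/err_2) / ln(err_2/err_1) = ln(3.689e-10/7.162e-6)/ln(7.162e-6/1.594e-3) = ln(5.1508e-05)/ln(0.0044931) ≈ 1.8267.
Then err_4 ≈ err_3·(err_3/err_2)^p = 3.689e-10·(5.1508e-05)^1.8267 = 3.689e-10·1.46853e-08 ≈ 5.417e-18.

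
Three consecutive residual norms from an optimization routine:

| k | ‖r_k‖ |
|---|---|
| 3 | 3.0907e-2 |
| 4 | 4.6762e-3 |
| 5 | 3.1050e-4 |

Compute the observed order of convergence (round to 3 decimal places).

p ≈ ln(‖r_5‖/‖r_4‖) / ln(‖r_4‖/‖r_3‖)
  = ln(3.1050e-4/4.6762e-3) / ln(4.6762e-3/3.0907e-2)
  = ln(0.0664001) / ln(0.151299)
  = -2.712057 / -1.888497 ≈ 1.436093

1.436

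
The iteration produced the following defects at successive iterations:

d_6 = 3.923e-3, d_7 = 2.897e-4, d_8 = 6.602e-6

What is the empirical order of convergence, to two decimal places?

p ≈ ln(d_8/d_7) / ln(d_7/d_6)
  = ln(6.602e-6/2.897e-4) / ln(2.897e-4/3.923e-3)
  = ln(0.0227891) / ln(0.0738465)
  = -3.78147 / -2.60577 ≈ 1.45119

1.45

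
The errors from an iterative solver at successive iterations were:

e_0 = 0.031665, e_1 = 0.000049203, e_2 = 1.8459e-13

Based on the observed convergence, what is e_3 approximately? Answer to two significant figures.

First estimate the order: p ≈ ln(e_2/e_1) / ln(e_1/e_0) = ln(1.8459e-13/0.000049203)/ln(0.000049203/0.031665) = ln(3.7516e-09)/ln(0.00155386) ≈ 3.0000.
Then e_3 ≈ e_2·(e_2/e_1)^p = 1.8459e-13·(3.7516e-09)^3.0000 = 1.8459e-13·5.28019e-26 ≈ 9.747e-39.

9.7e-39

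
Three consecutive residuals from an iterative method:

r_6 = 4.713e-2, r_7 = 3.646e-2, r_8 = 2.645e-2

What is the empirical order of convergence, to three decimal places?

p ≈ ln(r_8/r_7) / ln(r_7/r_6)
  = ln(2.645e-2/3.646e-2) / ln(3.646e-2/4.713e-2)
  = ln(0.725453) / ln(0.773605)
  = -0.320959 / -0.256694 ≈ 1.250356

1.250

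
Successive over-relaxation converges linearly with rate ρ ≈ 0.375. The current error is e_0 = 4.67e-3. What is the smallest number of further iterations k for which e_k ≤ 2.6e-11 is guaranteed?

After k steps, e_k ≈ 4.67e-3·0.375^k.
Need 0.375^k ≤ 2.6e-11/4.67e-3 = 5.56745e-09.
k ≥ ln(5.56745e-09)/ln(0.375) = -19.0063/-0.98083 = 19.378.
Smallest integer k = 20.

20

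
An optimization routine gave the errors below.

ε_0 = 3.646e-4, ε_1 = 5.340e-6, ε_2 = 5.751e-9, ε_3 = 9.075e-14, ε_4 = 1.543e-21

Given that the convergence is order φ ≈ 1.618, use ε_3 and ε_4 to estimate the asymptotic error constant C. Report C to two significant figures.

2.0

C ≈ ε_4 / ε_3^1.618
  = 1.543e-21 / (9.075e-14)^1.618
  = 1.543e-21 / 7.90307e-22 ≈ 1.9524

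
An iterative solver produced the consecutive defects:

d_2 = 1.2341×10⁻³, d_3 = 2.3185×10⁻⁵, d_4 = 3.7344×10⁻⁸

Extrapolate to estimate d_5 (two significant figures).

1.1e-12

First estimate the order: p ≈ ln(d_4/d_3) / ln(d_3/d_2) = ln(3.7344×10⁻⁸/2.3185×10⁻⁵)/ln(2.3185×10⁻⁵/1.2341×10⁻³) = ln(0.0016107)/ln(0.018787) ≈ 1.6181.
Then d_5 ≈ d_4·(d_4/d_3)^p = 3.7344×10⁻⁸·(0.0016107)^1.6181 = 3.7344×10⁻⁸·3.02462e-05 ≈ 1.13e-12.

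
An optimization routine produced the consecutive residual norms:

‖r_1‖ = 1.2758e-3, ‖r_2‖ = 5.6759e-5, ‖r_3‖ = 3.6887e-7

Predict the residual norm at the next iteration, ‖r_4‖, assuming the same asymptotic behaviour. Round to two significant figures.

First estimate the order: p ≈ ln(‖r_3‖/‖r_2‖) / ln(‖r_2‖/‖r_1‖) = ln(3.6887e-7/5.6759e-5)/ln(5.6759e-5/1.2758e-3) = ln(0.00649888)/ln(0.0444889) ≈ 1.6180.
Then ‖r_4‖ ≈ ‖r_3‖·(‖r_3‖/‖r_2‖)^p = 3.6887e-7·(0.00649888)^1.6180 = 3.6887e-7·0.000289183 ≈ 1.067e-10.

1.1e-10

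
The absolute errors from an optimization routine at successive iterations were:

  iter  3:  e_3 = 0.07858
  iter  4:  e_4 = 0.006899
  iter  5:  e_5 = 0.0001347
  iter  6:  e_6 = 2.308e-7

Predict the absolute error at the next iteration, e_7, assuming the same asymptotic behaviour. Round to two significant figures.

7.7e-12

First estimate the order: p ≈ ln(e_6/e_5) / ln(e_5/e_4) = ln(2.308e-7/0.0001347)/ln(0.0001347/0.006899) = ln(0.00171344)/ln(0.0195246) ≈ 1.6182.
Then e_7 ≈ e_6·(e_6/e_5)^p = 2.308e-7·(0.00171344)^1.6182 = 2.308e-7·3.34077e-05 ≈ 7.71e-12.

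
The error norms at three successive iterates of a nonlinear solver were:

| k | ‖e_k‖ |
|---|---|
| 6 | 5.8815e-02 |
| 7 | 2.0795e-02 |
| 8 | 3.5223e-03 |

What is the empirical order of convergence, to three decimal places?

p ≈ ln(‖e_8‖/‖e_7‖) / ln(‖e_7‖/‖e_6‖)
  = ln(3.5223e-03/2.0795e-02) / ln(2.0795e-02/5.8815e-02)
  = ln(0.169382) / ln(0.353566)
  = -1.775599 / -1.039685 ≈ 1.707824

1.708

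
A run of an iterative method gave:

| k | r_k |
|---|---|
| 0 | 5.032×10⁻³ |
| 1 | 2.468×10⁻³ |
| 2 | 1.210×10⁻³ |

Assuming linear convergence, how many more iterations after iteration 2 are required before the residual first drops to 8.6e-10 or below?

Rate ρ ≈ r_2/r_1 = 1.210×10⁻³/2.468×10⁻³ = 0.4903.
After j more steps, r_{2+j} ≈ 1.210×10⁻³·ρ^j; need ρ^j ≤ 8.6e-10/1.210×10⁻³ = 7.10744e-07.
j ≥ ln(7.10744e-07)/ln(0.4903) = -14.1570/-0.71274 = 19.863.
So 20 more iterations are needed.

20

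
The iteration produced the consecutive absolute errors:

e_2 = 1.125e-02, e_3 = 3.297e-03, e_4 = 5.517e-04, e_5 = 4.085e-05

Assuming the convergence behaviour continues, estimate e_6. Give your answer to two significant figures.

First estimate the order: p ≈ ln(e_5/e_4) / ln(e_4/e_3) = ln(4.085e-05/5.517e-04)/ln(5.517e-04/3.297e-03) = ln(0.0740439)/ln(0.167334) ≈ 1.4561.
Then e_6 ≈ e_5·(e_5/e_4)^p = 4.085e-05·(0.0740439)^1.4561 = 4.085e-05·0.0225872 ≈ 9.227e-07.

9.2e-7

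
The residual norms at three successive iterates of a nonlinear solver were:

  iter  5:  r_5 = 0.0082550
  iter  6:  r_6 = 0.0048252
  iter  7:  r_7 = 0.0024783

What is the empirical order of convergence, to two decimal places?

1.24

p ≈ ln(r_7/r_6) / ln(r_6/r_5)
  = ln(0.0024783/0.0048252) / ln(0.0048252/0.0082550)
  = ln(0.513616) / ln(0.584518)
  = -0.66628 / -0.53697 ≈ 1.24081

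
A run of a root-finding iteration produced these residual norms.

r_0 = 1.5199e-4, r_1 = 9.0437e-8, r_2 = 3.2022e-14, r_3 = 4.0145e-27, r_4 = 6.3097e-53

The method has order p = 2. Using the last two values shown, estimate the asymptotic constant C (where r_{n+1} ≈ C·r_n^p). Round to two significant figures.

C ≈ r_4 / r_3^2
  = 6.3097e-53 / (4.0145e-27)^2
  = 6.3097e-53 / 1.61162e-53 ≈ 3.9151

3.9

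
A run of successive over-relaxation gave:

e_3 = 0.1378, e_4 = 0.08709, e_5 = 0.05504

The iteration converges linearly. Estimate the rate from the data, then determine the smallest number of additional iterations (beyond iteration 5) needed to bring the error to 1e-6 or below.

24

Rate ρ ≈ e_5/e_4 = 0.05504/0.08709 = 0.6320.
After j more steps, e_{5+j} ≈ 0.05504·ρ^j; need ρ^j ≤ 1e-6/0.05504 = 1.81686e-05.
j ≥ ln(1.81686e-05)/ln(0.6320) = -10.9158/-0.45887 = 23.788.
So 24 more iterations are needed.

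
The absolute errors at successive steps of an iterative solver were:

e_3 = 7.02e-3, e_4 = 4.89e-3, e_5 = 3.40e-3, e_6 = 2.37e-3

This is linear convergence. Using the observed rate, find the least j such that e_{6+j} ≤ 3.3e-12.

57

Rate ρ ≈ e_6/e_5 = 2.37e-3/3.40e-3 = 0.6971.
After j more steps, e_{6+j} ≈ 2.37e-3·ρ^j; need ρ^j ≤ 3.3e-12/2.37e-3 = 1.39241e-09.
j ≥ ln(1.39241e-09)/ln(0.6971) = -20.3922/-0.36083 = 56.515.
So 57 more iterations are needed.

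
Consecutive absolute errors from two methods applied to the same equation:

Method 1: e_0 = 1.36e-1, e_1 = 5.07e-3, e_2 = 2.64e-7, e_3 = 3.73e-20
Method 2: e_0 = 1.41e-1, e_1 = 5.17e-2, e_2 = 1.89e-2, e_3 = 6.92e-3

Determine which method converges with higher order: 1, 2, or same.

Method 1: p ≈ ln(3.73e-20/2.64e-7)/ln(2.64e-7/5.07e-3) ≈ 3.00.
Method 2: p ≈ ln(6.92e-3/1.89e-2)/ln(1.89e-2/5.17e-2) ≈ 1.00.
Method 1 has the higher order (≈3.0 vs ≈1.0).

1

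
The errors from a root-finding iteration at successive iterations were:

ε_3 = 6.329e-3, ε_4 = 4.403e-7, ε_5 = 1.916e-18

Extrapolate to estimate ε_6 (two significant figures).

1.7e-49

First estimate the order: p ≈ ln(ε_5/ε_4) / ln(ε_4/ε_3) = ln(1.916e-18/4.403e-7)/ln(4.403e-7/6.329e-3) = ln(4.35158e-12)/ln(6.95687e-05) ≈ 2.7327.
Then ε_6 ≈ ε_5·(ε_5/ε_4)^p = 1.916e-18·(4.35158e-12)^2.7327 = 1.916e-18·8.97079e-32 ≈ 1.719e-49.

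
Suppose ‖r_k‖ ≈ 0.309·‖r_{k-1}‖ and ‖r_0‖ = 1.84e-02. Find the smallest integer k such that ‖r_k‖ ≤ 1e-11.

19

After k steps, ‖r_k‖ ≈ 1.84e-02·0.309^k.
Need 0.309^k ≤ 1e-11/1.84e-02 = 5.43478e-10.
k ≥ ln(5.43478e-10)/ln(0.309) = -21.3330/-1.17441 = 18.165.
Smallest integer k = 19.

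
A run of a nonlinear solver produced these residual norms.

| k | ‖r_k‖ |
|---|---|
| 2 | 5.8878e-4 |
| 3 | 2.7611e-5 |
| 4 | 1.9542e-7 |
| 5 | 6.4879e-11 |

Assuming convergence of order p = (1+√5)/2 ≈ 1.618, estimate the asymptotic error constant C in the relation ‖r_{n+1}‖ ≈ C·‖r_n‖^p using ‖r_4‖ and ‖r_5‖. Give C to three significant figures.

4.65

C ≈ ‖r_5‖ / ‖r_4‖^1.618
  = 6.4879e-11 / (1.9542e-7)^1.618
  = 6.4879e-11 / 1.39569e-11 ≈ 4.6485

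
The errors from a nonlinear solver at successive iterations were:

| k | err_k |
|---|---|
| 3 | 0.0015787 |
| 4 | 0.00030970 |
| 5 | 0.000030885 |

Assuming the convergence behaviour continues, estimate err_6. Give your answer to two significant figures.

First estimate the order: p ≈ ln(err_5/err_4) / ln(err_4/err_3) = ln(0.000030885/0.00030970)/ln(0.00030970/0.0015787) = ln(0.0997255)/ln(0.196174) ≈ 1.4154.
Then err_6 ≈ err_5·(err_5/err_4)^p = 0.000030885·(0.0997255)^1.4154 = 0.000030885·0.0382746 ≈ 1.182e-06.

1.2e-6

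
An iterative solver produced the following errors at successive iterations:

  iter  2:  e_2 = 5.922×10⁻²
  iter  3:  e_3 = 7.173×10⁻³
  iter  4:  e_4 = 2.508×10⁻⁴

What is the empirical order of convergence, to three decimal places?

p ≈ ln(e_4/e_3) / ln(e_3/e_2)
  = ln(2.508×10⁻⁴/7.173×10⁻³) / ln(7.173×10⁻³/5.922×10⁻²)
  = ln(0.0349645) / ln(0.121125)
  = -3.353422 / -2.110932 ≈ 1.588598

1.589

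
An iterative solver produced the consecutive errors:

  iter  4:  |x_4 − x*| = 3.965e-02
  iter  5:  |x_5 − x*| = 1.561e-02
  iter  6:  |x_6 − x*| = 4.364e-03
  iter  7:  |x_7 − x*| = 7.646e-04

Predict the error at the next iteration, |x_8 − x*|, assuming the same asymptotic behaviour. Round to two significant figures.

7.1e-5

First estimate the order: p ≈ ln(|x_7 − x*|/|x_6 − x*|) / ln(|x_6 − x*|/|x_5 − x*|) = ln(7.646e-04/4.364e-03)/ln(4.364e-03/1.561e-02) = ln(0.175206)/ln(0.279564) ≈ 1.3666.
Then |x_8 − x*| ≈ |x_7 − x*|·(|x_7 − x*|/|x_6 − x*|)^p = 7.646e-04·(0.175206)^1.3666 = 7.646e-04·0.0925197 ≈ 7.074e-05.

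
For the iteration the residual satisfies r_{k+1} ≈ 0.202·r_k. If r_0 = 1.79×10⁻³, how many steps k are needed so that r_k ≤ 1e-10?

11

After k steps, r_k ≈ 1.79×10⁻³·0.202^k.
Need 0.202^k ≤ 1e-10/1.79×10⁻³ = 5.58659e-08.
k ≥ ln(5.58659e-08)/ln(0.202) = -16.7003/-1.59949 = 10.441.
Smallest integer k = 11.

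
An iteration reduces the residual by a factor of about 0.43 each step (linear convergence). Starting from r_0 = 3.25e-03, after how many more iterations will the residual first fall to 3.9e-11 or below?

22

After k steps, r_k ≈ 3.25e-03·0.43^k.
Need 0.43^k ≤ 3.9e-11/3.25e-03 = 1.2e-08.
k ≥ ln(1.2e-08)/ln(0.43) = -18.2384/-0.84397 = 21.610.
Smallest integer k = 22.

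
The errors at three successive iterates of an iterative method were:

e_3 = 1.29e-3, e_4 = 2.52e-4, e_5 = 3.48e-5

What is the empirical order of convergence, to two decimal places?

1.21

p ≈ ln(e_5/e_4) / ln(e_4/e_3)
  = ln(3.48e-5/2.52e-4) / ln(2.52e-4/1.29e-3)
  = ln(0.138095) / ln(0.195349)
  = -1.97981 / -1.63297 ≈ 1.21240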